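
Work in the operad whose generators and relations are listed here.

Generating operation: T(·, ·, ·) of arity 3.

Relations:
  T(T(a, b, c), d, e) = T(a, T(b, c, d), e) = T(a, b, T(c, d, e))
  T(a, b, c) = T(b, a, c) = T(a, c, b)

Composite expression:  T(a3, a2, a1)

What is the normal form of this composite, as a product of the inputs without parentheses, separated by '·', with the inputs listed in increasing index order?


Shape and order are irrelevant to T; the a-input set decides.
T(a3, a2, a1) collapses to a3 · a2 · a1
rearranged into index order: a1 · a2 · a3

a1 · a2 · a3


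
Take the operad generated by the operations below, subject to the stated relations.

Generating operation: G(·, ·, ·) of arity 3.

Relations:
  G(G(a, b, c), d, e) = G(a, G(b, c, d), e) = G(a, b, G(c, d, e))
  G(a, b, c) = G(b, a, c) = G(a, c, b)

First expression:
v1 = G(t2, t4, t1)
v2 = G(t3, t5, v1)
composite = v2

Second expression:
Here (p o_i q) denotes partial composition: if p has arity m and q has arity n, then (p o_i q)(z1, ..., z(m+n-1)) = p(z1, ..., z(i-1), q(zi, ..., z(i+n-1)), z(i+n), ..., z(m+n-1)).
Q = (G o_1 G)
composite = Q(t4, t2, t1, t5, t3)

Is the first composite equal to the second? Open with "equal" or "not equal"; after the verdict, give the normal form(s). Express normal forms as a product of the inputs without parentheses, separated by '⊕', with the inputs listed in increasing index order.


equal; both compose to t1 ⊕ t2 ⊕ t3 ⊕ t4 ⊕ t5

The first composite normalizes to t1 ⊕ t2 ⊕ t3 ⊕ t4 ⊕ t5
The second composite normalizes to t1 ⊕ t2 ⊕ t3 ⊕ t4 ⊕ t5
The forms coincide; equal.


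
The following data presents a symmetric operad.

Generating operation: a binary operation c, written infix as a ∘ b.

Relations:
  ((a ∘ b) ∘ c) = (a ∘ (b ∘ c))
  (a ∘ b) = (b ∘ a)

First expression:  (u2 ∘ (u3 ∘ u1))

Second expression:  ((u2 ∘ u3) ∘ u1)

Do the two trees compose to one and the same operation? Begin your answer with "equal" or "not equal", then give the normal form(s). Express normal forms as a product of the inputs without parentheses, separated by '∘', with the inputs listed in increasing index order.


equal — both sides give u1 ∘ u2 ∘ u3

The first expression reduces to u1 ∘ u2 ∘ u3
The second expression reduces to u1 ∘ u2 ∘ u3
One common form — equal.


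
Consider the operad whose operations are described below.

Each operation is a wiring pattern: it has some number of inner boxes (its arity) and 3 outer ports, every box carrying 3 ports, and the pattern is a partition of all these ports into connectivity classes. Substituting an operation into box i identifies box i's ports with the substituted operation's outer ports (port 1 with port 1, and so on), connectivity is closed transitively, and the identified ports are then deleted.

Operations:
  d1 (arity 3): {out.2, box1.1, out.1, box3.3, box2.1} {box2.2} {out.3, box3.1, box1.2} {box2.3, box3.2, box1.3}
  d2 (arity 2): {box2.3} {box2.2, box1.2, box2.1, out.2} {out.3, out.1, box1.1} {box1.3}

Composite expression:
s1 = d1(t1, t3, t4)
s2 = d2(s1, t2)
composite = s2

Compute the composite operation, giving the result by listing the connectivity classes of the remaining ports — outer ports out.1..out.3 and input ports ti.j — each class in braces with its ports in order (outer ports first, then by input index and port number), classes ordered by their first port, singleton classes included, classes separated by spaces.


Connectivity passes through glued d2-boundaries; trace each wire chain.
through d1, on inputs (t1, t3, t4): {out.1, out.2, t1.1, t3.1, t4.3} {out.3, t1.2, t4.1} {t1.3, t3.3, t4.2} {t3.2} (out.j = stage outer ports)
through d2, on inputs (t1, t3, t4, t2): {out.1, out.2, out.3, t1.1, t2.1, t2.2, t3.1, t4.3} {t1.2, t4.1} {t1.3, t3.3, t4.2} {t2.3} {t3.2} (out.j = stage outer ports)

{out.1, out.2, out.3, t1.1, t2.1, t2.2, t3.1, t4.3} {t1.2, t4.1} {t1.3, t3.3, t4.2} {t2.3} {t3.2}


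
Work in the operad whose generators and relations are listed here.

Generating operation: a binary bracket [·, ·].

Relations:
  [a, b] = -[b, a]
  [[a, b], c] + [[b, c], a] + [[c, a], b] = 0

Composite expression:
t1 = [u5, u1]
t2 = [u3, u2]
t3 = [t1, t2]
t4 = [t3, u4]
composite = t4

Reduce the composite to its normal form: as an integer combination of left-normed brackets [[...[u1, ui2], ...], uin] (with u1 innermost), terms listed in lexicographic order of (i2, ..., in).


Skip Jacobi rewriting: expand, keep u1-initial words, read off terms.
Composite bracket: [[[u5, u1], [u3, u2]], u4]
Full expansion: 16 signed words from ab - ba (2^4 = 16).
Keep just the words that open with u1:
  sign of u1u5u2u3u4 is +1, so it contributes +[[[[u1, u5], u2], u3], u4]
  sign of u1u5u3u2u4 is -1, so it contributes -[[[[u1, u5], u3], u2], u4]

[[[[u1, u5], u2], u3], u4] - [[[[u1, u5], u3], u2], u4]


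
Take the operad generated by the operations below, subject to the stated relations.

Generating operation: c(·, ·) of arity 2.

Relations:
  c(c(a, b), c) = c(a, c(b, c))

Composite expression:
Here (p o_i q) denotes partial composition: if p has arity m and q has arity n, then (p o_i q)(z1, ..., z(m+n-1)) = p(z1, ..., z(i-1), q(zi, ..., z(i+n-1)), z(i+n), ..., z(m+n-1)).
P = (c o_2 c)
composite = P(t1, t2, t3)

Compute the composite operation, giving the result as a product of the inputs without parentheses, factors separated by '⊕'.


t1 ⊕ t2 ⊕ t3

All parenthesizations of c agree; list the t-inputs left to right.
c(t2, t3) reduces to t2 ⊕ t3
c(t1, c(t2, t3)) reduces to t1 ⊕ t2 ⊕ t3


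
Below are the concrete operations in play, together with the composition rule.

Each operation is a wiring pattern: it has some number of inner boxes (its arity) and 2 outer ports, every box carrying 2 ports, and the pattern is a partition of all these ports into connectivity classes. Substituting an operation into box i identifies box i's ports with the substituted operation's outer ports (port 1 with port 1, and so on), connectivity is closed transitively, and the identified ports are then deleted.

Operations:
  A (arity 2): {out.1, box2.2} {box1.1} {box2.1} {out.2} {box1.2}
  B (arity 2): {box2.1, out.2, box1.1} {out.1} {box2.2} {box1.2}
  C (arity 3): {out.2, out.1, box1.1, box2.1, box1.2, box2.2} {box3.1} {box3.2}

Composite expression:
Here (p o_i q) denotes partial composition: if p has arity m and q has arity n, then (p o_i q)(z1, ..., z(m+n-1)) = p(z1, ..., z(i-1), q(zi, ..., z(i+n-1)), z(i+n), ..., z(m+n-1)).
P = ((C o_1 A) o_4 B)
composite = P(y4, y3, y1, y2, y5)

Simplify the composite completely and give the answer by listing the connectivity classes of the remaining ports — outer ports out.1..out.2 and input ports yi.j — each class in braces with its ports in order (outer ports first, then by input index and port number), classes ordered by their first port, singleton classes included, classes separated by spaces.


{out.1, out.2, y1.1, y1.2, y3.2} {y2.1, y5.1} {y2.2} {y3.1} {y4.1} {y4.2} {y5.2}

Substituting into C glues patterns; closure does the rest.
the subtree at A composes to {out.1, y3.2} {out.2} {y3.1} {y4.1} {y4.2} on (y4, y3); out.j = own outer ports
the subtree at B composes to {out.1} {out.2, y2.1, y5.1} {y2.2} {y5.2} on (y2, y5); out.j = own outer ports
the subtree at C composes to {out.1, out.2, y1.1, y1.2, y3.2} {y2.1, y5.1} {y2.2} {y3.1} {y4.1} {y4.2} {y5.2} on (y4, y3, y1, y2, y5); out.j = own outer ports


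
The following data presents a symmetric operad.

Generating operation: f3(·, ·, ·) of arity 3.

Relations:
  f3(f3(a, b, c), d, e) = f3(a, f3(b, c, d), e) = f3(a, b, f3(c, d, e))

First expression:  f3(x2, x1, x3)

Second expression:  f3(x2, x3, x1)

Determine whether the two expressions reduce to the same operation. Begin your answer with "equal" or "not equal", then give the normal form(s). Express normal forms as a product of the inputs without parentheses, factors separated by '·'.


The first expression reduces to x2 · x1 · x3
The second expression reduces to x2 · x3 · x1
Different reductions; not equal.

not equal: they reduce to x2 · x1 · x3 and x2 · x3 · x1


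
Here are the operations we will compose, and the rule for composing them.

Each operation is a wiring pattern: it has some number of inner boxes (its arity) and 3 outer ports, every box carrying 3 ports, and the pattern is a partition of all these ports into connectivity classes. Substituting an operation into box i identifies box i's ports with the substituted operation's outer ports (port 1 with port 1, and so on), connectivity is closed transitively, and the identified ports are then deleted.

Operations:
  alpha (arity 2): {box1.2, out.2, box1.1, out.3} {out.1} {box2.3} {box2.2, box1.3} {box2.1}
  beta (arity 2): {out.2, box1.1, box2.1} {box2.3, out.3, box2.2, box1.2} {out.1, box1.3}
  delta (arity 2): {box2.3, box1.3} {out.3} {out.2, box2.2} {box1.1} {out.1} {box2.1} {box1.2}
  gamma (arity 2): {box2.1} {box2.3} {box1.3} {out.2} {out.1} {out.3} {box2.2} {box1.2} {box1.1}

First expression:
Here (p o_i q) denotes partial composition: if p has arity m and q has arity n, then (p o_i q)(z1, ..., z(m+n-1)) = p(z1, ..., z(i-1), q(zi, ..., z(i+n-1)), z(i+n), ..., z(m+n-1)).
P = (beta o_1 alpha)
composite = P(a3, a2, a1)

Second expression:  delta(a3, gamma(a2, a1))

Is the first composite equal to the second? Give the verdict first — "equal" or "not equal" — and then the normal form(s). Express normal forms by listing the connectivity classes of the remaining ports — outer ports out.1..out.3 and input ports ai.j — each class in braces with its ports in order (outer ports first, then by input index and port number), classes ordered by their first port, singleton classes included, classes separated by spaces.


not equal: they reduce to {out.1, out.3, a1.2, a1.3, a3.1, a3.2} {out.2, a1.1} {a2.1} {a2.2, a3.3} {a2.3} and {out.1} {out.2} {out.3} {a1.1} {a1.2} {a1.3} {a2.1} {a2.2} {a2.3} {a3.1} {a3.2} {a3.3}

In normal form, the first expression is {out.1, out.3, a1.2, a1.3, a3.1, a3.2} {out.2, a1.1} {a2.1} {a2.2, a3.3} {a2.3}
In normal form, the second expression is {out.1} {out.2} {out.3} {a1.1} {a1.2} {a1.3} {a2.1} {a2.2} {a2.3} {a3.1} {a3.2} {a3.3}
The normal forms differ: not equal.


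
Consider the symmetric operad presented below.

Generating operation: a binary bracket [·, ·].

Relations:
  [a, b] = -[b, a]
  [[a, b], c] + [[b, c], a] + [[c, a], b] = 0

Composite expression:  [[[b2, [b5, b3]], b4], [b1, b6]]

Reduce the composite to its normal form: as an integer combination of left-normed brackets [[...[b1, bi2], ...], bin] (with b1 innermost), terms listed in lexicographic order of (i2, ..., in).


[[[[[b1, b6], b2], b3], b5], b4] - [[[[[b1, b6], b2], b5], b3], b4] - [[[[[b1, b6], b3], b5], b2], b4] - [[[[[b1, b6], b4], b2], b3], b5] + [[[[[b1, b6], b4], b2], b5], b3] + [[[[[b1, b6], b4], b3], b5], b2] - [[[[[b1, b6], b4], b5], b3], b2] + [[[[[b1, b6], b5], b3], b2], b4]

A multilinear Lie element is pinned by b1-initial words (b1 innermost).
Composite bracket: [[[b2, [b5, b3]], b4], [b1, b6]]
Under [a, b] = ab - ba we get 32 signed associative words (2^5 = 32).
Words beginning with b1 determine it all:
  b1b6b2b3b5b4 (sign +1) contributes +[[[[[b1, b6], b2], b3], b5], b4]
  b1b6b2b5b3b4 (sign -1) contributes -[[[[[b1, b6], b2], b5], b3], b4]
  b1b6b3b5b2b4 (sign -1) contributes -[[[[[b1, b6], b3], b5], b2], b4]
  b1b6b4b2b3b5 (sign -1) contributes -[[[[[b1, b6], b4], b2], b3], b5]
  b1b6b4b2b5b3 (sign +1) contributes +[[[[[b1, b6], b4], b2], b5], b3]
  b1b6b4b3b5b2 (sign +1) contributes +[[[[[b1, b6], b4], b3], b5], b2]
  b1b6b4b5b3b2 (sign -1) contributes -[[[[[b1, b6], b4], b5], b3], b2]
  b1b6b5b3b2b4 (sign +1) contributes +[[[[[b1, b6], b5], b3], b2], b4]


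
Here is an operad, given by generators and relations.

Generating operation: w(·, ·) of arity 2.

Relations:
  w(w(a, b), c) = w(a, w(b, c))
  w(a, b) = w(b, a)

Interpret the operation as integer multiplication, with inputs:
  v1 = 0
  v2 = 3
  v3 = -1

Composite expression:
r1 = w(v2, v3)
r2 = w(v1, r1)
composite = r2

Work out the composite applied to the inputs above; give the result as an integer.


0

w(v2, v3) = -3
w(v1, w(v2, v3)) = 0


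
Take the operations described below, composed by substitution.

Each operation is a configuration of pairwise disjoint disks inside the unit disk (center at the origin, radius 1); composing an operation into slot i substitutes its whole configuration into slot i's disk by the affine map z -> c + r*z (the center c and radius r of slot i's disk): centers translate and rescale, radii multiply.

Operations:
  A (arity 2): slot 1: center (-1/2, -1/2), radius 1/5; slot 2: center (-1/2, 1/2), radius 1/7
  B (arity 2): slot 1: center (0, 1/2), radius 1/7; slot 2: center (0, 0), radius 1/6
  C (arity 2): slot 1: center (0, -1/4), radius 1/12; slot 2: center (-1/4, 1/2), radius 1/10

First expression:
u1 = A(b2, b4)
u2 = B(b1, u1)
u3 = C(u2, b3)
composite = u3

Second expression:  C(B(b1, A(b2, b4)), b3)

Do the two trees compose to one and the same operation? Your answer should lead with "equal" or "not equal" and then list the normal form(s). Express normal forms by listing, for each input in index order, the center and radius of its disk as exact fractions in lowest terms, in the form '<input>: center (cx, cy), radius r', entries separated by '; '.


In normal form, the first expression is b1: center (0, -5/24), radius 1/84; b2: center (-1/144, -37/144), radius 1/360; b3: center (-1/4, 1/2), radius 1/10; b4: center (-1/144, -35/144), radius 1/504
In normal form, the second expression is b1: center (0, -5/24), radius 1/84; b2: center (-1/144, -37/144), radius 1/360; b3: center (-1/4, 1/2), radius 1/10; b4: center (-1/144, -35/144), radius 1/504
Both agree, so they are equal.

equal — both sides give b1: center (0, -5/24), radius 1/84; b2: center (-1/144, -37/144), radius 1/360; b3: center (-1/4, 1/2), radius 1/10; b4: center (-1/144, -35/144), radius 1/504


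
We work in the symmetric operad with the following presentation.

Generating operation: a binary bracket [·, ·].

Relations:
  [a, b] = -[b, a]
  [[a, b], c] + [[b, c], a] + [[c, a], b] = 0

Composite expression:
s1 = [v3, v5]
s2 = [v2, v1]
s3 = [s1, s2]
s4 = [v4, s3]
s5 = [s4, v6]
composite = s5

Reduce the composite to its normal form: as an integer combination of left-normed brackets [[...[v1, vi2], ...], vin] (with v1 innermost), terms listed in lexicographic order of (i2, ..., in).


Skip Jacobi rewriting: expand, keep v1-initial words, read off terms.
Composite bracket: [[v4, [[v3, v5], [v2, v1]]], v6]
Expanding via [a, b] = ab - ba: 32 signed words (2^5 = 32).
The v1-initial words carry the normal form:
  v1v2v3v5v4v6 appears with sign -1, giving the term -[[[[[v1, v2], v3], v5], v4], v6]
  v1v2v5v3v4v6 appears with sign +1, giving the term +[[[[[v1, v2], v5], v3], v4], v6]

-[[[[[v1, v2], v3], v5], v4], v6] + [[[[[v1, v2], v5], v3], v4], v6]


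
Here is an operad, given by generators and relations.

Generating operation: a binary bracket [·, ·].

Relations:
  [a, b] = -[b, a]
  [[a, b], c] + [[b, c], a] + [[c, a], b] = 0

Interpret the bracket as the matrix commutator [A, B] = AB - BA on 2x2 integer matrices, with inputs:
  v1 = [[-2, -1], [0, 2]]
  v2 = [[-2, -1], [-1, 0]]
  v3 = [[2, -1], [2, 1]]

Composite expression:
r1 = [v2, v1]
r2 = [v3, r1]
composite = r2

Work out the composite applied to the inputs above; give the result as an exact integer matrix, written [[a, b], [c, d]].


[v2, v1] = [[-1, -2], [4, 1]]
[v3, [v2, v1]] = [[0, -4], [-8, 0]]

[[0, -4], [-8, 0]]


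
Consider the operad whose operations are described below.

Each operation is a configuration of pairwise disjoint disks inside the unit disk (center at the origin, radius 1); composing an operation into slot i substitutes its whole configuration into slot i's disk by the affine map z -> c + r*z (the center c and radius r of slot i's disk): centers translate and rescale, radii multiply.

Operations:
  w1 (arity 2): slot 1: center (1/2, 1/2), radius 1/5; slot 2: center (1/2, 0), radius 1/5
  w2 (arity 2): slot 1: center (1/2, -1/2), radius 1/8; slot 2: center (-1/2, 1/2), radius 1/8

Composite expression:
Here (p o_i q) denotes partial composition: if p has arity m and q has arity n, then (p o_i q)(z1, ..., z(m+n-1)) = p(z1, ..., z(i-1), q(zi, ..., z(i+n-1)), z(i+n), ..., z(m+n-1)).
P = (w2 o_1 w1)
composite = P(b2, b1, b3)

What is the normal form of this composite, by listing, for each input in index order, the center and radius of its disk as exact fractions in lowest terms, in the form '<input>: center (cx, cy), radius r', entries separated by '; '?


b1: center (9/16, -1/2), radius 1/40; b2: center (9/16, -7/16), radius 1/40; b3: center (-1/2, 1/2), radius 1/8

Below w2, radii multiply path by path; the b-disk centers shift.
input b2: applying the 2 nested substitutions gives center (9/16, -7/16), radius 1/40
input b1: applying the 2 nested substitutions gives center (9/16, -1/2), radius 1/40
input b3: applying the 1 nested substitution gives center (-1/2, 1/2), radius 1/8


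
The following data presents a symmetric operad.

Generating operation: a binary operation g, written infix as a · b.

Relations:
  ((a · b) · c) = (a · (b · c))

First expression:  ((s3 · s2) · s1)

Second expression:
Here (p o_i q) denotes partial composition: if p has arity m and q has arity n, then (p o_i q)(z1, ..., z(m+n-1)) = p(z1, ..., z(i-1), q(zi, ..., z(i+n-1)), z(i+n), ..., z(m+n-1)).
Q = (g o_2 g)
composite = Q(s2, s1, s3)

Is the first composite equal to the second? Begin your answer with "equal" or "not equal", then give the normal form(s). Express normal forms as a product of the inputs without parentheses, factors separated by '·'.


Normal form of the first expression: s3 · s2 · s1
Normal form of the second expression: s2 · s1 · s3
Distinct normal forms: not equal.

not equal — first s3 · s2 · s1, second s2 · s1 · s3


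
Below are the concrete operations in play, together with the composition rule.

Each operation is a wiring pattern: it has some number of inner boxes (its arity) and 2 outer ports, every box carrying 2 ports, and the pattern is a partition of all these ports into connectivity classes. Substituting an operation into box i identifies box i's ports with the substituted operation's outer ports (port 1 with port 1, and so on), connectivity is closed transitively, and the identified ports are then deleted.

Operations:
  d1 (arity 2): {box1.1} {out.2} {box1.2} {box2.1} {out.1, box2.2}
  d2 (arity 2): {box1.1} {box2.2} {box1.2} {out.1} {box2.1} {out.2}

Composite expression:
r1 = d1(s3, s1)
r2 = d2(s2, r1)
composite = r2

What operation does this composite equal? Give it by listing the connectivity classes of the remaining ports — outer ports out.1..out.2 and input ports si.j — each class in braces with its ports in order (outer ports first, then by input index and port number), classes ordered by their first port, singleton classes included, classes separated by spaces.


{out.1} {out.2} {s1.1} {s1.2} {s2.1} {s2.2} {s3.1} {s3.2}

After gluing at d2, chains via deleted ports link the s-ports.
d1 over (s3, s1) gives {out.1, s1.2} {out.2} {s1.1} {s3.1} {s3.2}, out.j being that stage's outer ports
d2 over (s2, s3, s1) gives {out.1} {out.2} {s1.1} {s1.2} {s2.1} {s2.2} {s3.1} {s3.2}, out.j being that stage's outer ports


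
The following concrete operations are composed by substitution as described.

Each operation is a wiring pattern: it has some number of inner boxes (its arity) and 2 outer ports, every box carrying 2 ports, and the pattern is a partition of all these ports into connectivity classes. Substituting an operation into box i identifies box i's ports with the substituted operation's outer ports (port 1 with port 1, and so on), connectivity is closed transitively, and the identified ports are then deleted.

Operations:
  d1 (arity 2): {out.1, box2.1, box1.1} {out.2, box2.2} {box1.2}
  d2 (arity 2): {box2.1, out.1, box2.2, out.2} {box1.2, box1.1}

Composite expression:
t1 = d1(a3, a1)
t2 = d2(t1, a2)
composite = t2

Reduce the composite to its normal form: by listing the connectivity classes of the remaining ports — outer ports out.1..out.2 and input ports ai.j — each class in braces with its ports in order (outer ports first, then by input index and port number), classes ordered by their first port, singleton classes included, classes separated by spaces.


{out.1, out.2, a2.1, a2.2} {a1.1, a1.2, a3.1} {a3.2}


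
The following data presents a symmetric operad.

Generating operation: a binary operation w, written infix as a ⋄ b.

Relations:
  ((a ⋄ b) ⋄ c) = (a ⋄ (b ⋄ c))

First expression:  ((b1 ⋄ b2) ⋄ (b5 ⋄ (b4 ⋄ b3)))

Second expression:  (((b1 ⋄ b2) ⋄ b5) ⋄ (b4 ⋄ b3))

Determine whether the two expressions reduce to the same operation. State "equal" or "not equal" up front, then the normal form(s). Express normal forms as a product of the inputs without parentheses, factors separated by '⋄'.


equal; both compose to b1 ⋄ b2 ⋄ b5 ⋄ b4 ⋄ b3


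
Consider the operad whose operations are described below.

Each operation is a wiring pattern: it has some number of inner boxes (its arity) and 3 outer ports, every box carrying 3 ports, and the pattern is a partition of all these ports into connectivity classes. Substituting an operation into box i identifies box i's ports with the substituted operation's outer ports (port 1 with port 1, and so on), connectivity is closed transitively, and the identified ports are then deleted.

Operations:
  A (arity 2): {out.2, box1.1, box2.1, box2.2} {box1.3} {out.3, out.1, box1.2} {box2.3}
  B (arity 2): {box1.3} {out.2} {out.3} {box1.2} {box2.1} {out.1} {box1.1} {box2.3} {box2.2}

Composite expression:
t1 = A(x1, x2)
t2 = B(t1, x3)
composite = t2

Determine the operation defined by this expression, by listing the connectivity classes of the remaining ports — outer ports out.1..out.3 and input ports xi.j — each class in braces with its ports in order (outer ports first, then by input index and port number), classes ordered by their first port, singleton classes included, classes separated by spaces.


{out.1} {out.2} {out.3} {x1.1, x2.1, x2.2} {x1.2} {x1.3} {x2.3} {x3.1} {x3.2} {x3.3}

Reachability decides: close wires over B-identified ports.
after A, the pattern on (x1, x2) reads {out.1, out.3, x1.2} {out.2, x1.1, x2.1, x2.2} {x1.3} {x2.3} (out.j = its outer ports)
after B, the pattern on (x1, x2, x3) reads {out.1} {out.2} {out.3} {x1.1, x2.1, x2.2} {x1.2} {x1.3} {x2.3} {x3.1} {x3.2} {x3.3} (out.j = its outer ports)


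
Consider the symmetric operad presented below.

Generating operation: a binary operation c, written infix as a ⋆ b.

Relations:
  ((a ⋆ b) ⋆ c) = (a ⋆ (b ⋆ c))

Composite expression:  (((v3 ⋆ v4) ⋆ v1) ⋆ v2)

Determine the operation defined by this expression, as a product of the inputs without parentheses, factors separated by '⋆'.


Under associativity of c, the answer is the v's in reading order.
(v3 ⋆ v4) flattens to v3 ⋆ v4
((v3 ⋆ v4) ⋆ v1) flattens to v3 ⋆ v4 ⋆ v1
(((v3 ⋆ v4) ⋆ v1) ⋆ v2) flattens to v3 ⋆ v4 ⋆ v1 ⋆ v2

v3 ⋆ v4 ⋆ v1 ⋆ v2


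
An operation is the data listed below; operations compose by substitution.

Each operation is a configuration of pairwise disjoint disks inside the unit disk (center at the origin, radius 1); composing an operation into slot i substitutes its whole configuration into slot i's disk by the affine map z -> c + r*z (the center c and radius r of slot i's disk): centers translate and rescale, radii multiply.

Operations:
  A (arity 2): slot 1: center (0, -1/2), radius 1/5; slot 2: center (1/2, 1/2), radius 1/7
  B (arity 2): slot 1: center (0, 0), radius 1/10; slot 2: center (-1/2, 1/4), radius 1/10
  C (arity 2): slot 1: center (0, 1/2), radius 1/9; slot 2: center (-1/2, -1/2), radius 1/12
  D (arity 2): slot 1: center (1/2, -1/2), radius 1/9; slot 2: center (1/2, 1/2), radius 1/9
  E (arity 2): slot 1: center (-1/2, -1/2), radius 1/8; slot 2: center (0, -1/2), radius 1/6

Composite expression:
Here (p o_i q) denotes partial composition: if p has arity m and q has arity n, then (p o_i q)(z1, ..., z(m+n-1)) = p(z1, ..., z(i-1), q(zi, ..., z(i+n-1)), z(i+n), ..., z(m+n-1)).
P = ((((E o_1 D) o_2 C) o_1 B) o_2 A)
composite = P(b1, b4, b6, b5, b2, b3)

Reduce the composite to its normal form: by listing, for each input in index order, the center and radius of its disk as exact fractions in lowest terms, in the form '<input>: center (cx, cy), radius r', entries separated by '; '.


b1: center (-7/16, -9/16), radius 1/720; b2: center (-4/9, -4/9), radius 1/864; b3: center (0, -1/2), radius 1/6; b4: center (-4/9, -403/720), radius 1/3600; b5: center (-7/16, -31/72), radius 1/648; b6: center (-71/160, -67/120), radius 1/5040


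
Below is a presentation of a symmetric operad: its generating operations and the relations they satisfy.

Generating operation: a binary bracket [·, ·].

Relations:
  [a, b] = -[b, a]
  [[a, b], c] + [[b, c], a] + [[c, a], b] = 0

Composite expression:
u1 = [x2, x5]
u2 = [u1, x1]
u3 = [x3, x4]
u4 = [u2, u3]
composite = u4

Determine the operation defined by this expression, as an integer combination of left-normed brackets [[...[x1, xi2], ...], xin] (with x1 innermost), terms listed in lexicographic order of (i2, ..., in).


-[[[[x1, x2], x5], x3], x4] + [[[[x1, x2], x5], x4], x3] + [[[[x1, x5], x2], x3], x4] - [[[[x1, x5], x2], x4], x3]

Skip Jacobi rewriting: expand, keep x1-initial words, read off terms.
Composite bracket: [[[x2, x5], x1], [x3, x4]]
Under [a, b] = ab - ba we get 16 signed associative words (2^4 = 16).
Only words starting with x1 matter:
  sign of x1x2x5x3x4 is -1, so it contributes -[[[[x1, x2], x5], x3], x4]
  sign of x1x2x5x4x3 is +1, so it contributes +[[[[x1, x2], x5], x4], x3]
  sign of x1x5x2x3x4 is +1, so it contributes +[[[[x1, x5], x2], x3], x4]
  sign of x1x5x2x4x3 is -1, so it contributes -[[[[x1, x5], x2], x4], x3]


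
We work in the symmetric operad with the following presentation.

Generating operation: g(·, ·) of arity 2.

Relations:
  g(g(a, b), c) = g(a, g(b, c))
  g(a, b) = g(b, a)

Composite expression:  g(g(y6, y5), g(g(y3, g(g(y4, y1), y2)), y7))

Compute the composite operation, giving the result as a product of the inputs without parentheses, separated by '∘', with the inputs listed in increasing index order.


y1 ∘ y2 ∘ y3 ∘ y4 ∘ y5 ∘ y6 ∘ y7

Key point: g commutes, so take the y-inputs in any fixed order.
g(y6, y5) collapses to y6 ∘ y5
g(y4, y1) collapses to y4 ∘ y1
g(g(y4, y1), y2) collapses to y4 ∘ y1 ∘ y2
g(y3, g(g(y4, y1), y2)) collapses to y3 ∘ y4 ∘ y1 ∘ y2
g(g(y3, g(g(y4, y1), y2)), y7) collapses to y3 ∘ y4 ∘ y1 ∘ y2 ∘ y7
g(g(y6, y5), g(g(y3, g(g(y4, y1), y2)), y7)) collapses to y6 ∘ y5 ∘ y3 ∘ y4 ∘ y1 ∘ y2 ∘ y7
commutativity sorts the factors: y1 ∘ y2 ∘ y3 ∘ y4 ∘ y5 ∘ y6 ∘ y7


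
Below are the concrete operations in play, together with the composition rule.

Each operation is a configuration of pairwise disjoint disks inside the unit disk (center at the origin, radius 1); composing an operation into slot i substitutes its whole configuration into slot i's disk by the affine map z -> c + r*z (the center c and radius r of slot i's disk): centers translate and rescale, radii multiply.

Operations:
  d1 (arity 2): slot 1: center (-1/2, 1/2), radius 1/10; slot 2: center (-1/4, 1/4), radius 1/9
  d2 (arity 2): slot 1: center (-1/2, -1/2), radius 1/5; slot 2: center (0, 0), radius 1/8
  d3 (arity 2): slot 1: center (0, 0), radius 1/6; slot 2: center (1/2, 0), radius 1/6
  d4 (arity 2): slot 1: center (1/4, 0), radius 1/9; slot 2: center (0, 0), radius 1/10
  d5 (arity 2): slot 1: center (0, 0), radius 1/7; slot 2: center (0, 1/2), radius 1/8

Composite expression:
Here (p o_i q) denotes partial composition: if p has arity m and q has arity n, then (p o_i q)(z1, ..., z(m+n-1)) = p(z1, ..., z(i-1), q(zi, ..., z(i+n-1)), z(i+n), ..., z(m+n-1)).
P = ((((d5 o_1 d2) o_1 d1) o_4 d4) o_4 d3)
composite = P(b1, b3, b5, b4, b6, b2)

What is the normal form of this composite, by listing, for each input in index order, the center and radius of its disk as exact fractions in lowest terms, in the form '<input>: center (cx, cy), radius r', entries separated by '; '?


b1: center (-3/35, -2/35), radius 1/350; b2: center (0, 1/2), radius 1/80; b3: center (-11/140, -9/140), radius 1/315; b4: center (1/32, 1/2), radius 1/432; b5: center (0, 0), radius 1/56; b6: center (11/288, 1/2), radius 1/432

Below d5, radii multiply path by path; the b-disk centers shift.
tracing b1 down its 3-map path: center (-3/35, -2/35), radius 1/350
tracing b3 down its 3-map path: center (-11/140, -9/140), radius 1/315
tracing b5 down its 2-map path: center (0, 0), radius 1/56
tracing b4 down its 3-map path: center (1/32, 1/2), radius 1/432
tracing b6 down its 3-map path: center (11/288, 1/2), radius 1/432
tracing b2 down its 2-map path: center (0, 1/2), radius 1/80


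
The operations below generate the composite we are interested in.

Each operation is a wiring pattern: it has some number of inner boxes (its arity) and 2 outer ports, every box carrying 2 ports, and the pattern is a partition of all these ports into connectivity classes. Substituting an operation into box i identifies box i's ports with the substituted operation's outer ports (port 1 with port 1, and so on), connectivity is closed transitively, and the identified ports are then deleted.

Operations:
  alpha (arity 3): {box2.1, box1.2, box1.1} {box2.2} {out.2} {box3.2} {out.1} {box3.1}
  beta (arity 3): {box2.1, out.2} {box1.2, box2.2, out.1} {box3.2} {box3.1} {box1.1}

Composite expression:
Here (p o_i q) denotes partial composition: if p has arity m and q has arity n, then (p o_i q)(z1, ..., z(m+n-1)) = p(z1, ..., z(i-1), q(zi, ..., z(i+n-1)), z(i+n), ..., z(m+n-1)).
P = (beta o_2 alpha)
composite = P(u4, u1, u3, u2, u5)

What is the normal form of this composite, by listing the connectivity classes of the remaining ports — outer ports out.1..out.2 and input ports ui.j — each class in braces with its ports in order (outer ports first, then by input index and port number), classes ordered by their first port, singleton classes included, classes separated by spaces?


{out.1, u4.2} {out.2} {u1.1, u1.2, u3.1} {u2.1} {u2.2} {u3.2} {u4.1} {u5.1} {u5.2}

Reachability decides: close wires over beta-identified ports.
alpha over (u1, u3, u2) gives {out.1} {out.2} {u1.1, u1.2, u3.1} {u2.1} {u2.2} {u3.2}, out.j being that stage's outer ports
beta over (u4, u1, u3, u2, u5) gives {out.1, u4.2} {out.2} {u1.1, u1.2, u3.1} {u2.1} {u2.2} {u3.2} {u4.1} {u5.1} {u5.2}, out.j being that stage's outer ports


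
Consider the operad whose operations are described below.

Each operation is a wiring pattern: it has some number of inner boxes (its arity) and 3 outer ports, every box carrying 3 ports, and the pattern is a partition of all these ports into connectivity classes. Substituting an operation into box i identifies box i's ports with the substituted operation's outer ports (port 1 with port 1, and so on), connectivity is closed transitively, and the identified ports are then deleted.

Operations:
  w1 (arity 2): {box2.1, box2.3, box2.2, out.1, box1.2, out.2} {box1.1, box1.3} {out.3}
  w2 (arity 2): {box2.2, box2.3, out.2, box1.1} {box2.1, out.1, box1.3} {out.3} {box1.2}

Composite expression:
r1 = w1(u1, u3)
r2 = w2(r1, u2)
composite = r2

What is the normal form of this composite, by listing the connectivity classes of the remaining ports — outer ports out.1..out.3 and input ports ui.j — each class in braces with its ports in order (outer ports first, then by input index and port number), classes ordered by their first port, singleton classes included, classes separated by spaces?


{out.1, u2.1} {out.2, u1.2, u2.2, u2.3, u3.1, u3.2, u3.3} {out.3} {u1.1, u1.3}


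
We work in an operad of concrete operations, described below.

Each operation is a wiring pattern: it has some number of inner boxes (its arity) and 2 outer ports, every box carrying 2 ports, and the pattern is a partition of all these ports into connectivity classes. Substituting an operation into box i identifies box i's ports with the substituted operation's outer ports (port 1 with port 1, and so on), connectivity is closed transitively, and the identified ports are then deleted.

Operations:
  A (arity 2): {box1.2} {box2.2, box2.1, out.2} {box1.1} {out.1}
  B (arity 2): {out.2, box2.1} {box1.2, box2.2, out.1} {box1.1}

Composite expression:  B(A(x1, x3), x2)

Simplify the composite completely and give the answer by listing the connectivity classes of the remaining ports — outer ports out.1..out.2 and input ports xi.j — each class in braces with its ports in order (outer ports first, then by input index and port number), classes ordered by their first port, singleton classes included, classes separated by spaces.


{out.1, x2.2, x3.1, x3.2} {out.2, x2.1} {x1.1} {x1.2}

Reachability decides: close wires over B-identified ports.
after A, the pattern on (x1, x3) reads {out.1} {out.2, x3.1, x3.2} {x1.1} {x1.2} (out.j = its outer ports)
after B, the pattern on (x1, x3, x2) reads {out.1, x2.2, x3.1, x3.2} {out.2, x2.1} {x1.1} {x1.2} (out.j = its outer ports)


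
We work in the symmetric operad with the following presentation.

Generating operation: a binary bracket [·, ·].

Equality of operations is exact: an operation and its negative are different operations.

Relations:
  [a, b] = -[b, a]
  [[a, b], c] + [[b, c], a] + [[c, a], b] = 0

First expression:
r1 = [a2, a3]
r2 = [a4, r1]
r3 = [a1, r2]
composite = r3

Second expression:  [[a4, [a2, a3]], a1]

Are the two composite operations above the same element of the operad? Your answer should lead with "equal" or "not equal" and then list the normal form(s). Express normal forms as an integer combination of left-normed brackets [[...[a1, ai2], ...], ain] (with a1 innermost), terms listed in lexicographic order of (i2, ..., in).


not equal: they reduce to -[[[a1, a2], a3], a4] + [[[a1, a3], a2], a4] + [[[a1, a4], a2], a3] - [[[a1, a4], a3], a2] and [[[a1, a2], a3], a4] - [[[a1, a3], a2], a4] - [[[a1, a4], a2], a3] + [[[a1, a4], a3], a2]

Reducing the first expression gives -[[[a1, a2], a3], a4] + [[[a1, a3], a2], a4] + [[[a1, a4], a2], a3] - [[[a1, a4], a3], a2]
Reducing the second expression gives [[[a1, a2], a3], a4] - [[[a1, a3], a2], a4] - [[[a1, a4], a2], a3] + [[[a1, a4], a3], a2]
The normal forms differ: not equal.


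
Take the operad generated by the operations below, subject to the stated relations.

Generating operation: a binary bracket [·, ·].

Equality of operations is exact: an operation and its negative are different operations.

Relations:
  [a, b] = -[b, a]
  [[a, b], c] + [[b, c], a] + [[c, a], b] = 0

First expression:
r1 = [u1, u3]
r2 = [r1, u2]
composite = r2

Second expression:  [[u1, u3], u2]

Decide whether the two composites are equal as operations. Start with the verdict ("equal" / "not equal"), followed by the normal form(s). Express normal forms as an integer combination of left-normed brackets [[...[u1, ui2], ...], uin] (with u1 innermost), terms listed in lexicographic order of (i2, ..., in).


The first expression reduces to [[u1, u3], u2]
The second expression reduces to [[u1, u3], u2]
The normal forms match — equal.

equal; both compose to [[u1, u3], u2]


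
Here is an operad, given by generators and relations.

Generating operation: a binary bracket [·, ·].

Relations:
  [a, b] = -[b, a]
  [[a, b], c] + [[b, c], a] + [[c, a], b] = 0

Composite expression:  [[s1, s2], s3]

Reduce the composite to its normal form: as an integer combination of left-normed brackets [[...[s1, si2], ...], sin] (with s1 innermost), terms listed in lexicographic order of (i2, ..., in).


In the tensor algebra, words opening s1 carry the s1-anchored form.
Composite bracket: [[s1, s2], s3]
Applying ab - ba throughout gives 4 signed words (2^2 = 4).
The s1-initial words carry the normal form:
  word s1s2s3 has sign +1, contributing +[[s1, s2], s3]

[[s1, s2], s3]


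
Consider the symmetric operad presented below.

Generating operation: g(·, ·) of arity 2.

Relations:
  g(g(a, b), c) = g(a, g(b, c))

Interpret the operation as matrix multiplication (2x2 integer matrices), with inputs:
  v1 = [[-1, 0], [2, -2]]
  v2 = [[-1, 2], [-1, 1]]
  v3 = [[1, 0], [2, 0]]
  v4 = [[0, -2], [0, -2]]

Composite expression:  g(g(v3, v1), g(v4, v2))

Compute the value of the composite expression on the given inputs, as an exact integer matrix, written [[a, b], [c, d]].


[[-2, 2], [-4, 4]]

g(v3, v1) = [[-1, 0], [-2, 0]]
g(v4, v2) = [[2, -2], [2, -2]]
g(g(v3, v1), g(v4, v2)) = [[-2, 2], [-4, 4]]


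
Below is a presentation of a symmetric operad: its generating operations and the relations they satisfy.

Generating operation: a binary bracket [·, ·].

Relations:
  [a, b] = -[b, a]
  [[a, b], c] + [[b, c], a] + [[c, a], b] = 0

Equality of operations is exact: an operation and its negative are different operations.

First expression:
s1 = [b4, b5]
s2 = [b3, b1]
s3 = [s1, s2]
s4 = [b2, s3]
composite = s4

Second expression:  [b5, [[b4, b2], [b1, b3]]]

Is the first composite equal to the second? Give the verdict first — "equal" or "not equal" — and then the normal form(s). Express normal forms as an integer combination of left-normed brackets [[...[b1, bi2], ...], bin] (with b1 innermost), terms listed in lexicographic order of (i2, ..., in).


The first expression, normalized: -[[[[b1, b3], b4], b5], b2] + [[[[b1, b3], b5], b4], b2]
The second expression, normalized: -[[[[b1, b3], b2], b4], b5] + [[[[b1, b3], b4], b2], b5]
The normal forms differ: not equal.

not equal: they reduce to -[[[[b1, b3], b4], b5], b2] + [[[[b1, b3], b5], b4], b2] and -[[[[b1, b3], b2], b4], b5] + [[[[b1, b3], b4], b2], b5]


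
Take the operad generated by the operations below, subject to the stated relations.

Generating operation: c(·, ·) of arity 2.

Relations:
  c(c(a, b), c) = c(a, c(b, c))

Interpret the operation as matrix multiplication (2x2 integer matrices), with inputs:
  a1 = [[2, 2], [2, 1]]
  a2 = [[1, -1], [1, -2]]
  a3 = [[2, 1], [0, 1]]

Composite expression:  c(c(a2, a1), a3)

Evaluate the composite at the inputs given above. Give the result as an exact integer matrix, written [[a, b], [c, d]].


[[0, 1], [-4, -2]]

c(a2, a1) = [[0, 1], [-2, 0]]
c(c(a2, a1), a3) = [[0, 1], [-4, -2]]


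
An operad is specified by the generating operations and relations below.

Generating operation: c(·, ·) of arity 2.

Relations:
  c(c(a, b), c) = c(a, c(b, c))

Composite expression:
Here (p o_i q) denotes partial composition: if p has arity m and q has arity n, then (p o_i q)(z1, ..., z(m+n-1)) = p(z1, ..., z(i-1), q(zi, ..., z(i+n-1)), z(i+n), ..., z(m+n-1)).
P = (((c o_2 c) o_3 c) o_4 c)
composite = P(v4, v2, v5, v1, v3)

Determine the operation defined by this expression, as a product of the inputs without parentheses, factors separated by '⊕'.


v4 ⊕ v2 ⊕ v5 ⊕ v1 ⊕ v3

Under associativity of c, the answer is the v's in reading order.
c(v1, v3) flattens to v1 ⊕ v3
c(v5, c(v1, v3)) flattens to v5 ⊕ v1 ⊕ v3
c(v2, c(v5, c(v1, v3))) flattens to v2 ⊕ v5 ⊕ v1 ⊕ v3
c(v4, c(v2, c(v5, c(v1, v3)))) flattens to v4 ⊕ v2 ⊕ v5 ⊕ v1 ⊕ v3


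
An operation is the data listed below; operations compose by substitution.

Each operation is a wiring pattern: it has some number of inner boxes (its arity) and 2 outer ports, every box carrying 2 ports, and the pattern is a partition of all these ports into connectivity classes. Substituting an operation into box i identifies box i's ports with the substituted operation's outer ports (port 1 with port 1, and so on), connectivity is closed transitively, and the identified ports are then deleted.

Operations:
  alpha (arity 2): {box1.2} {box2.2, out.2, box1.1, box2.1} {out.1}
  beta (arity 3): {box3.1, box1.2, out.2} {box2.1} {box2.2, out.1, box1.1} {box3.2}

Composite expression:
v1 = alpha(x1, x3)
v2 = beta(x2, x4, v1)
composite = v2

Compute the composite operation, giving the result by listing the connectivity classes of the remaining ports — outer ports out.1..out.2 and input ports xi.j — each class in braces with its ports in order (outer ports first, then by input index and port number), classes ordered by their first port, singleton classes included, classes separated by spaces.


{out.1, x2.1, x4.2} {out.2, x2.2} {x1.1, x3.1, x3.2} {x1.2} {x4.1}
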